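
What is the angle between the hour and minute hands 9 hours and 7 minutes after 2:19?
First find the time 9 hours and 7 minutes after 2:19.
Total minutes: 2 x 60 + 19 + 9 x 60 + 7 = 686.
686 mod 720 = 686 minutes = 11:26.
Now compute the angle at 11:26:
Hour hand: 11 x 30 + 26 x 0.5 = 343 degrees
Minute hand: 26 x 6 = 156 degrees
Difference: |343 - 156| = 187 degrees
Smaller angle: 360 - 187 = 173 degrees

Final answer: 173 degrees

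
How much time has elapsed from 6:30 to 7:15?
From 6:30 to 7:15:
(7 x 60 + 15) - (6 x 60 + 30) = 435 - 390 = 45 minutes
= 45 minutes

Final answer: 45 minutes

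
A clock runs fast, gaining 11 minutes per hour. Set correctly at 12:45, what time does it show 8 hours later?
For every 60 true minutes, the faulty clock advances 60 + 11 = 71 minutes.
True elapsed: 8 hours = 480 minutes.
Faulty clock advances: 480 x 71/60 = 568 minutes (drift: 88 minutes ahead).
Shown time: 12:45 + 568 minutes = 10:13.

Final answer: 10:13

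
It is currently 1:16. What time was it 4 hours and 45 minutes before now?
Starting time: 1:16 = 76 total minutes past 12:00
Subtracting: 4 hours and 45 minutes = 285 minutes
76 - 285 = -209 (negative, add 12 hours = 720) = 511 minutes
= 8 hours and 31 minutes past 12:00 = 8:31

Final answer: 8:31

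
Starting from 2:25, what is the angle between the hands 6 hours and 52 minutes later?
First find the time 6 hours and 52 minutes after 2:25.
Total minutes: 2 x 60 + 25 + 6 x 60 + 52 = 557.
557 mod 720 = 557 minutes = 9:17.
Now compute the angle at 9:17:
Hour hand: 9 x 30 + 17 x 0.5 = 278.5 degrees
Minute hand: 17 x 6 = 102 degrees
Difference: |278.5 - 102| = 176.5 degrees
The angle is 176.5 degrees

Final answer: 176.5 degrees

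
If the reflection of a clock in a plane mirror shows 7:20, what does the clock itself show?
Reflection across the vertical (12-6) axis maps a hand at angle A degrees to (360 - A) degrees, which sends a reading of T minutes past 12:00 to (720 - T) minutes past 12:00.
Mirror reads 7:20 = 440 minutes past 12:00.
Actual time: (720 - 440) mod 720 = 280 minutes = 4:40.

Final answer: 4:40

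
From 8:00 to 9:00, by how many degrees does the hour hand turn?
The hour hand moves 0.5 degrees per minute.
Time elapsed: 9:00 - 8:00 = 60 minutes
Angular displacement: 60 x 0.5 = 30 degrees

Final answer: 30 degrees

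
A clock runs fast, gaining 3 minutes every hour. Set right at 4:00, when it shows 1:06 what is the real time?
For every 60 true minutes, the faulty clock advances 63 minutes, so 1 faulty-clock minute corresponds to 60/63 true minutes.
From 4:00 to 1:06 on the faulty dial is 546 minutes.
True elapsed: 546 x 60/63 = 520 minutes = 8 hours and 40 minutes.
True time: 4:00 + 8 hours and 40 minutes = 12:40.

Final answer: 12:40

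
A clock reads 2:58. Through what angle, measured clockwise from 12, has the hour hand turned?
The hour hand moves 30 degrees per hour and 0.5 degrees per minute.
At 2:58: (2) x 30 + 58 x 0.5 = 60 + 29 = 89 degrees

Final answer: 89 degrees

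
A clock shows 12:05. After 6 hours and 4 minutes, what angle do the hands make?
First find the time 6 hours and 4 minutes after 12:05.
Total minutes: 12 x 60 + 5 + 6 x 60 + 4 = 1089.
1089 mod 720 = 369 minutes = 6:09.
Now compute the angle at 6:09:
Hour hand: 6 x 30 + 9 x 0.5 = 184.5 degrees
Minute hand: 9 x 6 = 54 degrees
Difference: |184.5 - 54| = 130.5 degrees
The angle is 130.5 degrees

Final answer: 130.5 degrees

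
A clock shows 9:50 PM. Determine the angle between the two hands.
Hour hand position: 9 x 30 + 50 x 0.5 = 295 degrees
Minute hand position: 50 x 6 = 300 degrees
Difference: |295 - 300| = 5 degrees
The angle between the hands is 5 degrees

Final answer: 5 degrees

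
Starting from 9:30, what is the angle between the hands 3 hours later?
First find the time 3 hours after 9:30.
Total minutes: 9 x 60 + 30 + 3 x 60 + 0 = 750.
750 mod 720 = 30 minutes = 12:30.
Now compute the angle at 12:30:
Hour hand: 0 x 30 + 30 x 0.5 = 15 degrees
Minute hand: 30 x 6 = 180 degrees
Difference: |15 - 180| = 165 degrees
The angle is 165 degrees

Final answer: 165 degrees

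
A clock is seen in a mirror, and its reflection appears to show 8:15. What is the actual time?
Reflection across the vertical (12-6) axis maps a hand at angle A degrees to (360 - A) degrees, which sends a reading of T minutes past 12:00 to (720 - T) minutes past 12:00.
Mirror reads 8:15 = 495 minutes past 12:00.
Actual time: (720 - 495) mod 720 = 225 minutes = 3:45.

Final answer: 3:45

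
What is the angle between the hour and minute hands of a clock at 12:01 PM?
Hour hand position: 0 x 30 + 1 x 0.5 = 0.5 degrees
Minute hand position: 1 x 6 = 6 degrees
Difference: |0.5 - 6| = 5.5 degrees
The angle between the hands is 5.5 degrees

Final answer: 5.5 degrees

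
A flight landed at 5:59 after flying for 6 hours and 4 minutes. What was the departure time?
Starting time: 5:59 = 359 total minutes past 12:00
Subtracting: 6 hours and 4 minutes = 364 minutes
359 - 364 = -5 (negative, add 12 hours = 720) = 715 minutes
= 11 hours and 55 minutes past 12:00 = 11:55

Final answer: 11:55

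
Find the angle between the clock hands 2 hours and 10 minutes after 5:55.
First find the time 2 hours and 10 minutes after 5:55.
Total minutes: 5 x 60 + 55 + 2 x 60 + 10 = 485.
485 mod 720 = 485 minutes = 8:05.
Now compute the angle at 8:05:
Hour hand: 8 x 30 + 5 x 0.5 = 242.5 degrees
Minute hand: 5 x 6 = 30 degrees
Difference: |242.5 - 30| = 212.5 degrees
Smaller angle: 360 - 212.5 = 147.5 degrees

Final answer: 147.5 degrees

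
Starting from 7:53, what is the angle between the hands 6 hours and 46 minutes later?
First find the time 6 hours and 46 minutes after 7:53.
Total minutes: 7 x 60 + 53 + 6 x 60 + 46 = 879.
879 mod 720 = 159 minutes = 2:39.
Now compute the angle at 2:39:
Hour hand: 2 x 30 + 39 x 0.5 = 79.5 degrees
Minute hand: 39 x 6 = 234 degrees
Difference: |79.5 - 234| = 154.5 degrees
The angle is 154.5 degrees

Final answer: 154.5 degrees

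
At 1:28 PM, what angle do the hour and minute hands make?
Hour hand position: 1 x 30 + 28 x 0.5 = 44 degrees
Minute hand position: 28 x 6 = 168 degrees
Difference: |44 - 168| = 124 degrees
The angle between the hands is 124 degrees

Final answer: 124 degrees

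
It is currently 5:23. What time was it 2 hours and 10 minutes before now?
Starting time: 5:23 = 323 total minutes past 12:00
Subtracting: 2 hours and 10 minutes = 130 minutes
323 - 130 = 193 minutes
= 3 hours and 13 minutes past 12:00 = 3:13

Final answer: 3:13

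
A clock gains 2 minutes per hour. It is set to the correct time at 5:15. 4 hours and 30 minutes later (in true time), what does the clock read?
For every 60 true minutes, the faulty clock advances 60 + 2 = 62 minutes.
True elapsed: 4 hours and 30 minutes = 270 minutes.
Faulty clock advances: 270 x 62/60 = 279 minutes (drift: 9 minutes ahead).
Shown time: 5:15 + 279 minutes = 9:54.

Final answer: 9:54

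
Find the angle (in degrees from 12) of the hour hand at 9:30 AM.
The hour hand moves 30 degrees per hour and 0.5 degrees per minute.
At 9:30: (9) x 30 + 30 x 0.5 = 270 + 15 = 285 degrees

Final answer: 285 degrees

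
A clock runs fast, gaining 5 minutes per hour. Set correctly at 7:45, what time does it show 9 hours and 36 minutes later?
For every 60 true minutes, the faulty clock advances 60 + 5 = 65 minutes.
True elapsed: 9 hours and 36 minutes = 576 minutes.
Faulty clock advances: 576 x 65/60 = 624 minutes (drift: 48 minutes ahead).
Shown time: 7:45 + 624 minutes = 6:09.

Final answer: 6:09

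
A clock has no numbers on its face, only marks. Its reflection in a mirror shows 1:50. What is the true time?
Reflection across the vertical (12-6) axis maps a hand at angle A degrees to (360 - A) degrees, which sends a reading of T minutes past 12:00 to (720 - T) minutes past 12:00.
Mirror reads 1:50 = 110 minutes past 12:00.
Actual time: (720 - 110) mod 720 = 610 minutes = 10:10.

Final answer: 10:10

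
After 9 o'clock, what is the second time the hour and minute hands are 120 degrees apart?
At t minutes past 9:00, the hour hand is at 30 x 9 + 0.5t degrees and the minute hand is at 6t degrees.
The smaller angle between them is 120 degrees when |30H - 5.5t| = 120 or |30H - 5.5t| = 240.
With H = 9, solve 30 x 9 - 5.5t = +/- target for each target:
  t = (30 x 9 - 120) / 5.5 = 27.27
  t = (30 x 9 + 120) / 5.5 = 70.91 (outside (0, 60))
  t = (30 x 9 - 240) / 5.5 = 5.45
  t = (30 x 9 + 240) / 5.5 = 92.73 (outside (0, 60))
Valid solutions in (0, 60): {5.45, 27.27} minutes.
The second occurrence is t = 27.27 minutes.
The hands form a 120-degree angle at 27.27 minutes past 9:00.

Final answer: 27.27 minutes past 9:00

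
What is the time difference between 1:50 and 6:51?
From 1:50 to 6:51:
(6 x 60 + 51) - (1 x 60 + 50) = 411 - 110 = 301 minutes
= 5 hours and 1 minute

Final answer: 5 hours and 1 minute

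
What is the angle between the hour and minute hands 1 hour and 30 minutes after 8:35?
First find the time 1 hour and 30 minutes after 8:35.
Total minutes: 8 x 60 + 35 + 1 x 60 + 30 = 605.
605 mod 720 = 605 minutes = 10:05.
Now compute the angle at 10:05:
Hour hand: 10 x 30 + 5 x 0.5 = 302.5 degrees
Minute hand: 5 x 6 = 30 degrees
Difference: |302.5 - 30| = 272.5 degrees
Smaller angle: 360 - 272.5 = 87.5 degrees

Final answer: 87.5 degrees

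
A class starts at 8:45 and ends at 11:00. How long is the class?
From 8:45 to 11:00:
(11 x 60 + 0) - (8 x 60 + 45) = 660 - 525 = 135 minutes
= 2 hours and 15 minutes

Final answer: 2 hours and 15 minutes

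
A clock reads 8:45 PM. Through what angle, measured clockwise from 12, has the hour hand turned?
The hour hand moves 30 degrees per hour and 0.5 degrees per minute.
At 8:45: (8) x 30 + 45 x 0.5 = 240 + 22.5 = 262.5 degrees

Final answer: 262.5 degrees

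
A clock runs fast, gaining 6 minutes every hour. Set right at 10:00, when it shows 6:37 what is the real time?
For every 60 true minutes, the faulty clock advances 66 minutes, so 1 faulty-clock minute corresponds to 60/66 true minutes.
From 10:00 to 6:37 on the faulty dial is 517 minutes.
True elapsed: 517 x 60/66 = 470 minutes = 7 hours and 50 minutes.
True time: 10:00 + 7 hours and 50 minutes = 5:50.

Final answer: 5:50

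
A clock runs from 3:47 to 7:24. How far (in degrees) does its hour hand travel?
The hour hand moves 0.5 degrees per minute.
Time elapsed: 7:24 - 3:47 = 217 minutes
Angular displacement: 217 x 0.5 = 108.5 degrees

Final answer: 108.5 degrees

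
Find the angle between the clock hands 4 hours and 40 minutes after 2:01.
First find the time 4 hours and 40 minutes after 2:01.
Total minutes: 2 x 60 + 1 + 4 x 60 + 40 = 401.
401 mod 720 = 401 minutes = 6:41.
Now compute the angle at 6:41:
Hour hand: 6 x 30 + 41 x 0.5 = 200.5 degrees
Minute hand: 41 x 6 = 246 degrees
Difference: |200.5 - 246| = 45.5 degrees
The angle is 45.5 degrees

Final answer: 45.5 degrees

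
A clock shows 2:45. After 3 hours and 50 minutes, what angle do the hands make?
First find the time 3 hours and 50 minutes after 2:45.
Total minutes: 2 x 60 + 45 + 3 x 60 + 50 = 395.
395 mod 720 = 395 minutes = 6:35.
Now compute the angle at 6:35:
Hour hand: 6 x 30 + 35 x 0.5 = 197.5 degrees
Minute hand: 35 x 6 = 210 degrees
Difference: |197.5 - 210| = 12.5 degrees
The angle is 12.5 degrees

Final answer: 12.5 degrees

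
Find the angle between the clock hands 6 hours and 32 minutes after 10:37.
First find the time 6 hours and 32 minutes after 10:37.
Total minutes: 10 x 60 + 37 + 6 x 60 + 32 = 1029.
1029 mod 720 = 309 minutes = 5:09.
Now compute the angle at 5:09:
Hour hand: 5 x 30 + 9 x 0.5 = 154.5 degrees
Minute hand: 9 x 6 = 54 degrees
Difference: |154.5 - 54| = 100.5 degrees
The angle is 100.5 degrees

Final answer: 100.5 degrees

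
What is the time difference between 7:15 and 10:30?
From 7:15 to 10:30:
(10 x 60 + 30) - (7 x 60 + 15) = 630 - 435 = 195 minutes
= 3 hours and 15 minutes

Final answer: 3 hours and 15 minutes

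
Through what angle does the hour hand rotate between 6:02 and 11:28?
The hour hand moves 0.5 degrees per minute.
Time elapsed: 11:28 - 6:02 = 326 minutes
Angular displacement: 326 x 0.5 = 163 degrees

Final answer: 163 degrees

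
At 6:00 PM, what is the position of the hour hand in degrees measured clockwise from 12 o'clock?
The hour hand moves 30 degrees per hour and 0.5 degrees per minute.
At 6:00: (6) x 30 + 0 x 0.5 = 180 + 0 = 180 degrees

Final answer: 180 degrees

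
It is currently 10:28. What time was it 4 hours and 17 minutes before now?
Starting time: 10:28 = 628 total minutes past 12:00
Subtracting: 4 hours and 17 minutes = 257 minutes
628 - 257 = 371 minutes
= 6 hours and 11 minutes past 12:00 = 6:11

Final answer: 6:11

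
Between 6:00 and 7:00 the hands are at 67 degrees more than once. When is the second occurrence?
At t minutes past 6:00, the hour hand is at 30 x 6 + 0.5t degrees and the minute hand is at 6t degrees.
The smaller angle between them is 67 degrees when |30H - 5.5t| = 67 or |30H - 5.5t| = 293.
With H = 6, solve 30 x 6 - 5.5t = +/- target for each target:
  t = (30 x 6 - 67) / 5.5 = 20.55
  t = (30 x 6 + 67) / 5.5 = 44.91
  t = (30 x 6 - 293) / 5.5 = -20.55 (outside (0, 60))
  t = (30 x 6 + 293) / 5.5 = 86 (outside (0, 60))
Valid solutions in (0, 60): {20.55, 44.91} minutes.
The second occurrence is t = 44.91 minutes.
The hands form a 67-degree angle at 44.91 minutes past 6:00.

Final answer: 44.91 minutes past 6:00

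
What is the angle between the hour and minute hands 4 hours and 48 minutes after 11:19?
First find the time 4 hours and 48 minutes after 11:19.
Total minutes: 11 x 60 + 19 + 4 x 60 + 48 = 967.
967 mod 720 = 247 minutes = 4:07.
Now compute the angle at 4:07:
Hour hand: 4 x 30 + 7 x 0.5 = 123.5 degrees
Minute hand: 7 x 6 = 42 degrees
Difference: |123.5 - 42| = 81.5 degrees
The angle is 81.5 degrees

Final answer: 81.5 degrees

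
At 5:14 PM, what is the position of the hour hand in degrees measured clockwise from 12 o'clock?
The hour hand moves 30 degrees per hour and 0.5 degrees per minute.
At 5:14: (5) x 30 + 14 x 0.5 = 150 + 7 = 157 degrees

Final answer: 157 degrees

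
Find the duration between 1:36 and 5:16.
From 1:36 to 5:16:
(5 x 60 + 16) - (1 x 60 + 36) = 316 - 96 = 220 minutes
= 3 hours and 40 minutes

Final answer: 3 hours and 40 minutes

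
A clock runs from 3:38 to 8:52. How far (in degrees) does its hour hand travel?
The hour hand moves 0.5 degrees per minute.
Time elapsed: 8:52 - 3:38 = 314 minutes
Angular displacement: 314 x 0.5 = 157 degrees

Final answer: 157 degrees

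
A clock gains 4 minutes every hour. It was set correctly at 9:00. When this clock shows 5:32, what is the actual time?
For every 60 true minutes, the faulty clock advances 64 minutes, so 1 faulty-clock minute corresponds to 60/64 true minutes.
From 9:00 to 5:32 on the faulty dial is 512 minutes.
True elapsed: 512 x 60/64 = 480 minutes = 8 hours.
True time: 9:00 + 8 hours = 5:00.

Final answer: 5:00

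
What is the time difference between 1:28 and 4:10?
From 1:28 to 4:10:
(4 x 60 + 10) - (1 x 60 + 28) = 250 - 88 = 162 minutes
= 2 hours and 42 minutes

Final answer: 2 hours and 42 minutes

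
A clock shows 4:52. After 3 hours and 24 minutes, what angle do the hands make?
First find the time 3 hours and 24 minutes after 4:52.
Total minutes: 4 x 60 + 52 + 3 x 60 + 24 = 496.
496 mod 720 = 496 minutes = 8:16.
Now compute the angle at 8:16:
Hour hand: 8 x 30 + 16 x 0.5 = 248 degrees
Minute hand: 16 x 6 = 96 degrees
Difference: |248 - 96| = 152 degrees
The angle is 152 degrees

Final answer: 152 degrees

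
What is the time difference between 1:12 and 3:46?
From 1:12 to 3:46:
(3 x 60 + 46) - (1 x 60 + 12) = 226 - 72 = 154 minutes
= 2 hours and 34 minutes

Final answer: 2 hours and 34 minutes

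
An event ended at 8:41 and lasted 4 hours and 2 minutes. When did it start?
Starting time: 8:41 = 521 total minutes past 12:00
Subtracting: 4 hours and 2 minutes = 242 minutes
521 - 242 = 279 minutes
= 4 hours and 39 minutes past 12:00 = 4:39

Final answer: 4:39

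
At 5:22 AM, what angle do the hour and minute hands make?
Hour hand position: 5 x 30 + 22 x 0.5 = 161 degrees
Minute hand position: 22 x 6 = 132 degrees
Difference: |161 - 132| = 29 degrees
The angle between the hands is 29 degrees

Final answer: 29 degrees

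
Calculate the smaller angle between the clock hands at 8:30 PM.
Hour hand position: 8 x 30 + 30 x 0.5 = 255 degrees
Minute hand position: 30 x 6 = 180 degrees
Difference: |255 - 180| = 75 degrees
The angle between the hands is 75 degrees

Final answer: 75 degrees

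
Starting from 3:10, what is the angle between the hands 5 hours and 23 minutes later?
First find the time 5 hours and 23 minutes after 3:10.
Total minutes: 3 x 60 + 10 + 5 x 60 + 23 = 513.
513 mod 720 = 513 minutes = 8:33.
Now compute the angle at 8:33:
Hour hand: 8 x 30 + 33 x 0.5 = 256.5 degrees
Minute hand: 33 x 6 = 198 degrees
Difference: |256.5 - 198| = 58.5 degrees
The angle is 58.5 degrees

Final answer: 58.5 degrees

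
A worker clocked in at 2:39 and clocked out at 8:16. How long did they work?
From 2:39 to 8:16:
(8 x 60 + 16) - (2 x 60 + 39) = 496 - 159 = 337 minutes
= 5 hours and 37 minutes

Final answer: 5 hours and 37 minutes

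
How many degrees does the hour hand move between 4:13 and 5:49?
The hour hand moves 0.5 degrees per minute.
Time elapsed: 5:49 - 4:13 = 96 minutes
Angular displacement: 96 x 0.5 = 48 degrees

Final answer: 48 degrees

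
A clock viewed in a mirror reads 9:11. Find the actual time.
Reflection across the vertical (12-6) axis maps a hand at angle A degrees to (360 - A) degrees, which sends a reading of T minutes past 12:00 to (720 - T) minutes past 12:00.
Mirror reads 9:11 = 551 minutes past 12:00.
Actual time: (720 - 551) mod 720 = 169 minutes = 2:49.

Final answer: 2:49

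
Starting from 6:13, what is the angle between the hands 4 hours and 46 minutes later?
First find the time 4 hours and 46 minutes after 6:13.
Total minutes: 6 x 60 + 13 + 4 x 60 + 46 = 659.
659 mod 720 = 659 minutes = 10:59.
Now compute the angle at 10:59:
Hour hand: 10 x 30 + 59 x 0.5 = 329.5 degrees
Minute hand: 59 x 6 = 354 degrees
Difference: |329.5 - 354| = 24.5 degrees
The angle is 24.5 degrees

Final answer: 24.5 degrees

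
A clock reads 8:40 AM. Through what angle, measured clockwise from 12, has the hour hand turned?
The hour hand moves 30 degrees per hour and 0.5 degrees per minute.
At 8:40: (8) x 30 + 40 x 0.5 = 240 + 20 = 260 degrees

Final answer: 260 degrees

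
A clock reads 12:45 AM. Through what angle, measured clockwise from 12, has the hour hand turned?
The hour hand moves 30 degrees per hour and 0.5 degrees per minute.
At 12:45: (0) x 30 + 45 x 0.5 = 0 + 22.5 = 22.5 degrees

Final answer: 22.5 degrees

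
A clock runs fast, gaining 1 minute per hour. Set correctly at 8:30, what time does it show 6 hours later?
For every 60 true minutes, the faulty clock advances 60 + 1 = 61 minutes.
True elapsed: 6 hours = 360 minutes.
Faulty clock advances: 360 x 61/60 = 366 minutes (drift: 6 minutes ahead).
Shown time: 8:30 + 366 minutes = 2:36.

Final answer: 2:36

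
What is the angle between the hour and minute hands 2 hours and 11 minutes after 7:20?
First find the time 2 hours and 11 minutes after 7:20.
Total minutes: 7 x 60 + 20 + 2 x 60 + 11 = 571.
571 mod 720 = 571 minutes = 9:31.
Now compute the angle at 9:31:
Hour hand: 9 x 30 + 31 x 0.5 = 285.5 degrees
Minute hand: 31 x 6 = 186 degrees
Difference: |285.5 - 186| = 99.5 degrees
The angle is 99.5 degrees

Final answer: 99.5 degrees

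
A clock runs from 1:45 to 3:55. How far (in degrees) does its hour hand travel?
The hour hand moves 0.5 degrees per minute.
Time elapsed: 3:55 - 1:45 = 130 minutes
Angular displacement: 130 x 0.5 = 65 degrees

Final answer: 65 degrees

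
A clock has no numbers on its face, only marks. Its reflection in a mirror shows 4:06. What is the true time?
Reflection across the vertical (12-6) axis maps a hand at angle A degrees to (360 - A) degrees, which sends a reading of T minutes past 12:00 to (720 - T) minutes past 12:00.
Mirror reads 4:06 = 246 minutes past 12:00.
Actual time: (720 - 246) mod 720 = 474 minutes = 7:54.

Final answer: 7:54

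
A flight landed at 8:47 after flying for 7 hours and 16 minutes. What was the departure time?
Starting time: 8:47 = 527 total minutes past 12:00
Subtracting: 7 hours and 16 minutes = 436 minutes
527 - 436 = 91 minutes
= 1 hour and 31 minutes past 12:00 = 1:31

Final answer: 1:31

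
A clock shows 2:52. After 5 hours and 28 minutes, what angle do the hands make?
First find the time 5 hours and 28 minutes after 2:52.
Total minutes: 2 x 60 + 52 + 5 x 60 + 28 = 500.
500 mod 720 = 500 minutes = 8:20.
Now compute the angle at 8:20:
Hour hand: 8 x 30 + 20 x 0.5 = 250 degrees
Minute hand: 20 x 6 = 120 degrees
Difference: |250 - 120| = 130 degrees
The angle is 130 degrees

Final answer: 130 degrees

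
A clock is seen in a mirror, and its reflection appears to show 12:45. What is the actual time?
Reflection across the vertical (12-6) axis maps a hand at angle A degrees to (360 - A) degrees, which sends a reading of T minutes past 12:00 to (720 - T) minutes past 12:00.
Mirror reads 12:45 = 45 minutes past 12:00.
Actual time: (720 - 45) mod 720 = 675 minutes = 11:15.

Final answer: 11:15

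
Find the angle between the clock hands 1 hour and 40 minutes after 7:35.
First find the time 1 hour and 40 minutes after 7:35.
Total minutes: 7 x 60 + 35 + 1 x 60 + 40 = 555.
555 mod 720 = 555 minutes = 9:15.
Now compute the angle at 9:15:
Hour hand: 9 x 30 + 15 x 0.5 = 277.5 degrees
Minute hand: 15 x 6 = 90 degrees
Difference: |277.5 - 90| = 187.5 degrees
Smaller angle: 360 - 187.5 = 172.5 degrees

Final answer: 172.5 degrees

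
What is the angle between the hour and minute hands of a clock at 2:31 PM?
Hour hand position: 2 x 30 + 31 x 0.5 = 75.5 degrees
Minute hand position: 31 x 6 = 186 degrees
Difference: |75.5 - 186| = 110.5 degrees
The angle between the hands is 110.5 degrees

Final answer: 110.5 degrees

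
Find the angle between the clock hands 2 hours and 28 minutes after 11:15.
First find the time 2 hours and 28 minutes after 11:15.
Total minutes: 11 x 60 + 15 + 2 x 60 + 28 = 823.
823 mod 720 = 103 minutes = 1:43.
Now compute the angle at 1:43:
Hour hand: 1 x 30 + 43 x 0.5 = 51.5 degrees
Minute hand: 43 x 6 = 258 degrees
Difference: |51.5 - 258| = 206.5 degrees
Smaller angle: 360 - 206.5 = 153.5 degrees

Final answer: 153.5 degrees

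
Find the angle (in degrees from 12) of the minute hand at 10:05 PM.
The minute hand moves 6 degrees per minute.
At 10:05: 5 x 6 = 30 degrees

Final answer: 30 degrees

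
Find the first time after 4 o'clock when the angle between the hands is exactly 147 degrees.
At t minutes past 4:00, the hour hand is at 30 x 4 + 0.5t degrees and the minute hand is at 6t degrees.
The smaller angle between them is 147 degrees when |30H - 5.5t| = 147 or |30H - 5.5t| = 213.
With H = 4, solve 30 x 4 - 5.5t = +/- target for each target:
  t = (30 x 4 - 147) / 5.5 = -4.91 (outside (0, 60))
  t = (30 x 4 + 147) / 5.5 = 48.55
  t = (30 x 4 - 213) / 5.5 = -16.91 (outside (0, 60))
  t = (30 x 4 + 213) / 5.5 = 60.55 (outside (0, 60))
Valid solutions in (0, 60): {48.55} minutes.
The first occurrence is t = 48.55 minutes.
The hands form a 147-degree angle at 48.55 minutes past 4:00.

Final answer: 48.55 minutes past 4:00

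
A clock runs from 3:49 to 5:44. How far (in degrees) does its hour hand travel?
The hour hand moves 0.5 degrees per minute.
Time elapsed: 5:44 - 3:49 = 115 minutes
Angular displacement: 115 x 0.5 = 57.5 degrees

Final answer: 57.5 degrees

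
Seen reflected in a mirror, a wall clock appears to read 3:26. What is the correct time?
Reflection across the vertical (12-6) axis maps a hand at angle A degrees to (360 - A) degrees, which sends a reading of T minutes past 12:00 to (720 - T) minutes past 12:00.
Mirror reads 3:26 = 206 minutes past 12:00.
Actual time: (720 - 206) mod 720 = 514 minutes = 8:34.

Final answer: 8:34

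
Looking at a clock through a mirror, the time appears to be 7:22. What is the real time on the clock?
Reflection across the vertical (12-6) axis maps a hand at angle A degrees to (360 - A) degrees, which sends a reading of T minutes past 12:00 to (720 - T) minutes past 12:00.
Mirror reads 7:22 = 442 minutes past 12:00.
Actual time: (720 - 442) mod 720 = 278 minutes = 4:38.

Final answer: 4:38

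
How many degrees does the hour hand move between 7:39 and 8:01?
The hour hand moves 0.5 degrees per minute.
Time elapsed: 8:01 - 7:39 = 22 minutes
Angular displacement: 22 x 0.5 = 11 degrees

Final answer: 11 degrees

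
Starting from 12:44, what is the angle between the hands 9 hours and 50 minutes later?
First find the time 9 hours and 50 minutes after 12:44.
Total minutes: 12 x 60 + 44 + 9 x 60 + 50 = 1354.
1354 mod 720 = 634 minutes = 10:34.
Now compute the angle at 10:34:
Hour hand: 10 x 30 + 34 x 0.5 = 317 degrees
Minute hand: 34 x 6 = 204 degrees
Difference: |317 - 204| = 113 degrees
The angle is 113 degrees

Final answer: 113 degrees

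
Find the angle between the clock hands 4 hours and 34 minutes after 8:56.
First find the time 4 hours and 34 minutes after 8:56.
Total minutes: 8 x 60 + 56 + 4 x 60 + 34 = 810.
810 mod 720 = 90 minutes = 1:30.
Now compute the angle at 1:30:
Hour hand: 1 x 30 + 30 x 0.5 = 45 degrees
Minute hand: 30 x 6 = 180 degrees
Difference: |45 - 180| = 135 degrees
The angle is 135 degrees

Final answer: 135 degrees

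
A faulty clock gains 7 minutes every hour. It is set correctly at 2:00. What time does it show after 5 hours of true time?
For every 60 true minutes, the faulty clock advances 60 + 7 = 67 minutes.
True elapsed: 5 hours = 300 minutes.
Faulty clock advances: 300 x 67/60 = 335 minutes (drift: 35 minutes ahead).
Shown time: 2:00 + 335 minutes = 7:35.

Final answer: 7:35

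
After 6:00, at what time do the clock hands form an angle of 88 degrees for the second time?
At t minutes past 6:00, the hour hand is at 30 x 6 + 0.5t degrees and the minute hand is at 6t degrees.
The smaller angle between them is 88 degrees when |30H - 5.5t| = 88 or |30H - 5.5t| = 272.
With H = 6, solve 30 x 6 - 5.5t = +/- target for each target:
  t = (30 x 6 - 88) / 5.5 = 16.73
  t = (30 x 6 + 88) / 5.5 = 48.73
  t = (30 x 6 - 272) / 5.5 = -16.73 (outside (0, 60))
  t = (30 x 6 + 272) / 5.5 = 82.18 (outside (0, 60))
Valid solutions in (0, 60): {16.73, 48.73} minutes.
The second occurrence is t = 48.73 minutes.
The hands form a 88-degree angle at 48.73 minutes past 6:00.

Final answer: 48.73 minutes past 6:00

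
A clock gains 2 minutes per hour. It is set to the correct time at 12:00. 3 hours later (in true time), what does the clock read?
For every 60 true minutes, the faulty clock advances 60 + 2 = 62 minutes.
True elapsed: 3 hours = 180 minutes.
Faulty clock advances: 180 x 62/60 = 186 minutes (drift: 6 minutes ahead).
Shown time: 12:00 + 186 minutes = 3:06.

Final answer: 3:06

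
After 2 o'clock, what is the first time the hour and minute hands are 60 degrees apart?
At t minutes past 2:00, the hour hand is at 30 x 2 + 0.5t degrees and the minute hand is at 6t degrees.
The smaller angle between them is 60 degrees when |30H - 5.5t| = 60 or |30H - 5.5t| = 300.
With H = 2, solve 30 x 2 - 5.5t = +/- target for each target:
  t = (30 x 2 - 60) / 5.5 = 0 (outside (0, 60))
  t = (30 x 2 + 60) / 5.5 = 21.82
  t = (30 x 2 - 300) / 5.5 = -43.64 (outside (0, 60))
  t = (30 x 2 + 300) / 5.5 = 65.45 (outside (0, 60))
Valid solutions in (0, 60): {21.82} minutes.
The first occurrence is t = 21.82 minutes.
The hands form a 60-degree angle at 21.82 minutes past 2:00.

Final answer: 21.82 minutes past 2:00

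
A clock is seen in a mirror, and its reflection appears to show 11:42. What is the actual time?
Reflection across the vertical (12-6) axis maps a hand at angle A degrees to (360 - A) degrees, which sends a reading of T minutes past 12:00 to (720 - T) minutes past 12:00.
Mirror reads 11:42 = 702 minutes past 12:00.
Actual time: (720 - 702) mod 720 = 18 minutes = 12:18.

Final answer: 12:18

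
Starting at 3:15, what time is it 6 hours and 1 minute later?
Starting time: 3:15
Adding 1 minute to 15 minutes: 15 + 1 = 16 minutes
Adding 6 hours: 3 + 6 = 9
Final time: 9:16

Final answer: 9:16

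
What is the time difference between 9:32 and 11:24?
From 9:32 to 11:24:
(11 x 60 + 24) - (9 x 60 + 32) = 684 - 572 = 112 minutes
= 1 hour and 52 minutes

Final answer: 1 hour and 52 minutes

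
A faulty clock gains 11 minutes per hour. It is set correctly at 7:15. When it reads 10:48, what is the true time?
For every 60 true minutes, the faulty clock advances 71 minutes, so 1 faulty-clock minute corresponds to 60/71 true minutes.
From 7:15 to 10:48 on the faulty dial is 213 minutes.
True elapsed: 213 x 60/71 = 180 minutes = 3 hours.
True time: 7:15 + 3 hours = 10:15.

Final answer: 10:15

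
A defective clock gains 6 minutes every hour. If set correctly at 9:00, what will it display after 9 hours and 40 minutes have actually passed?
For every 60 true minutes, the faulty clock advances 60 + 6 = 66 minutes.
True elapsed: 9 hours and 40 minutes = 580 minutes.
Faulty clock advances: 580 x 66/60 = 638 minutes (drift: 58 minutes ahead).
Shown time: 9:00 + 638 minutes = 7:38.

Final answer: 7:38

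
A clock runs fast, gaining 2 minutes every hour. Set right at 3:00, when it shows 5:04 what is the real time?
For every 60 true minutes, the faulty clock advances 62 minutes, so 1 faulty-clock minute corresponds to 60/62 true minutes.
From 3:00 to 5:04 on the faulty dial is 124 minutes.
True elapsed: 124 x 60/62 = 120 minutes = 2 hours.
True time: 3:00 + 2 hours = 5:00.

Final answer: 5:00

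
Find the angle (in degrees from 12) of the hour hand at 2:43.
The hour hand moves 30 degrees per hour and 0.5 degrees per minute.
At 2:43: (2) x 30 + 43 x 0.5 = 60 + 21.5 = 81.5 degrees

Final answer: 81.5 degrees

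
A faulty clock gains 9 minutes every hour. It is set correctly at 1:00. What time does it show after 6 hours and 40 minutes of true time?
For every 60 true minutes, the faulty clock advances 60 + 9 = 69 minutes.
True elapsed: 6 hours and 40 minutes = 400 minutes.
Faulty clock advances: 400 x 69/60 = 460 minutes (drift: 60 minutes ahead).
Shown time: 1:00 + 460 minutes = 8:40.

Final answer: 8:40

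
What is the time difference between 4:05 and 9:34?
From 4:05 to 9:34:
(9 x 60 + 34) - (4 x 60 + 5) = 574 - 245 = 329 minutes
= 5 hours and 29 minutes

Final answer: 5 hours and 29 minutes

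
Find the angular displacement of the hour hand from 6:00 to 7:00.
The hour hand moves 0.5 degrees per minute.
Time elapsed: 7:00 - 6:00 = 60 minutes
Angular displacement: 60 x 0.5 = 30 degrees

Final answer: 30 degrees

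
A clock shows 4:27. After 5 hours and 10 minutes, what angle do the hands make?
First find the time 5 hours and 10 minutes after 4:27.
Total minutes: 4 x 60 + 27 + 5 x 60 + 10 = 577.
577 mod 720 = 577 minutes = 9:37.
Now compute the angle at 9:37:
Hour hand: 9 x 30 + 37 x 0.5 = 288.5 degrees
Minute hand: 37 x 6 = 222 degrees
Difference: |288.5 - 222| = 66.5 degrees
The angle is 66.5 degrees

Final answer: 66.5 degrees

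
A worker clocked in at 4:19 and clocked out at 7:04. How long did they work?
From 4:19 to 7:04:
(7 x 60 + 4) - (4 x 60 + 19) = 424 - 259 = 165 minutes
= 2 hours and 45 minutes

Final answer: 2 hours and 45 minutes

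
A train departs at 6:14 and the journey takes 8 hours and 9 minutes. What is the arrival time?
Starting time: 6:14
Adding 9 minutes to 14 minutes: 14 + 9 = 23 minutes
Adding 8 hours: 6 + 8 = 14 - 12 = 2
Final time: 2:23

Final answer: 2:23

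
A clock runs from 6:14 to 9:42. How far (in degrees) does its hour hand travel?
The hour hand moves 0.5 degrees per minute.
Time elapsed: 9:42 - 6:14 = 208 minutes
Angular displacement: 208 x 0.5 = 104 degrees

Final answer: 104 degrees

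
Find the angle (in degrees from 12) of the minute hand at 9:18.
The minute hand moves 6 degrees per minute.
At 9:18: 18 x 6 = 108 degrees

Final answer: 108 degrees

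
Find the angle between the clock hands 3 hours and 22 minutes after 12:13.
First find the time 3 hours and 22 minutes after 12:13.
Total minutes: 12 x 60 + 13 + 3 x 60 + 22 = 935.
935 mod 720 = 215 minutes = 3:35.
Now compute the angle at 3:35:
Hour hand: 3 x 30 + 35 x 0.5 = 107.5 degrees
Minute hand: 35 x 6 = 210 degrees
Difference: |107.5 - 210| = 102.5 degrees
The angle is 102.5 degrees

Final answer: 102.5 degrees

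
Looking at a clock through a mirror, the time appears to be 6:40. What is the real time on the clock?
Reflection across the vertical (12-6) axis maps a hand at angle A degrees to (360 - A) degrees, which sends a reading of T minutes past 12:00 to (720 - T) minutes past 12:00.
Mirror reads 6:40 = 400 minutes past 12:00.
Actual time: (720 - 400) mod 720 = 320 minutes = 5:20.

Final answer: 5:20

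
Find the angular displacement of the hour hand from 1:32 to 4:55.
The hour hand moves 0.5 degrees per minute.
Time elapsed: 4:55 - 1:32 = 203 minutes
Angular displacement: 203 x 0.5 = 101.5 degrees

Final answer: 101.5 degrees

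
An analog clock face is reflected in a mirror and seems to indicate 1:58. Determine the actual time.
Reflection across the vertical (12-6) axis maps a hand at angle A degrees to (360 - A) degrees, which sends a reading of T minutes past 12:00 to (720 - T) minutes past 12:00.
Mirror reads 1:58 = 118 minutes past 12:00.
Actual time: (720 - 118) mod 720 = 602 minutes = 10:02.

Final answer: 10:02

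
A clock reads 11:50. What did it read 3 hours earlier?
Starting time: 11:50 = 710 total minutes past 12:00
Subtracting: 3 hours = 180 minutes
710 - 180 = 530 minutes
= 8 hours and 50 minutes past 12:00 = 8:50

Final answer: 8:50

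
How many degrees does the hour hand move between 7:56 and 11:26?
The hour hand moves 0.5 degrees per minute.
Time elapsed: 11:26 - 7:56 = 210 minutes
Angular displacement: 210 x 0.5 = 105 degrees

Final answer: 105 degrees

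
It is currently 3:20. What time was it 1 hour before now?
Starting time: 3:20 = 200 total minutes past 12:00
Subtracting: 1 hour = 60 minutes
200 - 60 = 140 minutes
= 2 hours and 20 minutes past 12:00 = 2:20

Final answer: 2:20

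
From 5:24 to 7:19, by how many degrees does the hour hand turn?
The hour hand moves 0.5 degrees per minute.
Time elapsed: 7:19 - 5:24 = 115 minutes
Angular displacement: 115 x 0.5 = 57.5 degrees

Final answer: 57.5 degrees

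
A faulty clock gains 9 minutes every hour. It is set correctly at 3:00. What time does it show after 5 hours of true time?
For every 60 true minutes, the faulty clock advances 60 + 9 = 69 minutes.
True elapsed: 5 hours = 300 minutes.
Faulty clock advances: 300 x 69/60 = 345 minutes (drift: 45 minutes ahead).
Shown time: 3:00 + 345 minutes = 8:45.

Final answer: 8:45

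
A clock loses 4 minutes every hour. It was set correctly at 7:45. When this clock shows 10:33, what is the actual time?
For every 60 true minutes, the faulty clock advances 56 minutes, so 1 faulty-clock minute corresponds to 60/56 true minutes.
From 7:45 to 10:33 on the faulty dial is 168 minutes.
True elapsed: 168 x 60/56 = 180 minutes = 3 hours.
True time: 7:45 + 3 hours = 10:45.

Final answer: 10:45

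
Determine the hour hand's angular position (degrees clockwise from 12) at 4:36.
The hour hand moves 30 degrees per hour and 0.5 degrees per minute.
At 4:36: (4) x 30 + 36 x 0.5 = 120 + 18 = 138 degrees

Final answer: 138 degrees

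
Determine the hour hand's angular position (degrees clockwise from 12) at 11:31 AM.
The hour hand moves 30 degrees per hour and 0.5 degrees per minute.
At 11:31: (11) x 30 + 31 x 0.5 = 330 + 15.5 = 345.5 degrees

Final answer: 345.5 degrees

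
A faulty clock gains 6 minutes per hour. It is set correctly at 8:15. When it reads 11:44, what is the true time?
For every 60 true minutes, the faulty clock advances 66 minutes, so 1 faulty-clock minute corresponds to 60/66 true minutes.
From 8:15 to 11:44 on the faulty dial is 209 minutes.
True elapsed: 209 x 60/66 = 190 minutes = 3 hours and 10 minutes.
True time: 8:15 + 3 hours and 10 minutes = 11:25.

Final answer: 11:25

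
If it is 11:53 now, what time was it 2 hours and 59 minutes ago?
Starting time: 11:53 = 713 total minutes past 12:00
Subtracting: 2 hours and 59 minutes = 179 minutes
713 - 179 = 534 minutes
= 8 hours and 54 minutes past 12:00 = 8:54

Final answer: 8:54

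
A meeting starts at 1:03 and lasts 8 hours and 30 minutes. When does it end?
Starting time: 1:03
Adding 30 minutes to 3 minutes: 3 + 30 = 33 minutes
Adding 8 hours: 1 + 8 = 9
Final time: 9:33

Final answer: 9:33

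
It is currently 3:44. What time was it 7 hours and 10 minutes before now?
Starting time: 3:44 = 224 total minutes past 12:00
Subtracting: 7 hours and 10 minutes = 430 minutes
224 - 430 = -206 (negative, add 12 hours = 720) = 514 minutes
= 8 hours and 34 minutes past 12:00 = 8:34

Final answer: 8:34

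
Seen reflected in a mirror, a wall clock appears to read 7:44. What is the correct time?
Reflection across the vertical (12-6) axis maps a hand at angle A degrees to (360 - A) degrees, which sends a reading of T minutes past 12:00 to (720 - T) minutes past 12:00.
Mirror reads 7:44 = 464 minutes past 12:00.
Actual time: (720 - 464) mod 720 = 256 minutes = 4:16.

Final answer: 4:16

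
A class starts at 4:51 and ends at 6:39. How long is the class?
From 4:51 to 6:39:
(6 x 60 + 39) - (4 x 60 + 51) = 399 - 291 = 108 minutes
= 1 hour and 48 minutes

Final answer: 1 hour and 48 minutes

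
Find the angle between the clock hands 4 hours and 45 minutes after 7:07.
First find the time 4 hours and 45 minutes after 7:07.
Total minutes: 7 x 60 + 7 + 4 x 60 + 45 = 712.
712 mod 720 = 712 minutes = 11:52.
Now compute the angle at 11:52:
Hour hand: 11 x 30 + 52 x 0.5 = 356 degrees
Minute hand: 52 x 6 = 312 degrees
Difference: |356 - 312| = 44 degrees
The angle is 44 degrees

Final answer: 44 degrees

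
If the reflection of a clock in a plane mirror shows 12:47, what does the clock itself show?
Reflection across the vertical (12-6) axis maps a hand at angle A degrees to (360 - A) degrees, which sends a reading of T minutes past 12:00 to (720 - T) minutes past 12:00.
Mirror reads 12:47 = 47 minutes past 12:00.
Actual time: (720 - 47) mod 720 = 673 minutes = 11:13.

Final answer: 11:13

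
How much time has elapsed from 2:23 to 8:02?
From 2:23 to 8:02:
(8 x 60 + 2) - (2 x 60 + 23) = 482 - 143 = 339 minutes
= 5 hours and 39 minutes

Final answer: 5 hours and 39 minutes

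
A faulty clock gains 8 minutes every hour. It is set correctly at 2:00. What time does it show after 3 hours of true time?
For every 60 true minutes, the faulty clock advances 60 + 8 = 68 minutes.
True elapsed: 3 hours = 180 minutes.
Faulty clock advances: 180 x 68/60 = 204 minutes (drift: 24 minutes ahead).
Shown time: 2:00 + 204 minutes = 5:24.

Final answer: 5:24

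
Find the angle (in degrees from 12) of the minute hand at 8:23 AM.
The minute hand moves 6 degrees per minute.
At 8:23: 23 x 6 = 138 degrees

Final answer: 138 degrees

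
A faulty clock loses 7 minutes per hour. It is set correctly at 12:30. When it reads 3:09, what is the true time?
For every 60 true minutes, the faulty clock advances 53 minutes, so 1 faulty-clock minute corresponds to 60/53 true minutes.
From 12:30 to 3:09 on the faulty dial is 159 minutes.
True elapsed: 159 x 60/53 = 180 minutes = 3 hours.
True time: 12:30 + 3 hours = 3:30.

Final answer: 3:30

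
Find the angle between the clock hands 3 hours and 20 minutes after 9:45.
First find the time 3 hours and 20 minutes after 9:45.
Total minutes: 9 x 60 + 45 + 3 x 60 + 20 = 785.
785 mod 720 = 65 minutes = 1:05.
Now compute the angle at 1:05:
Hour hand: 1 x 30 + 5 x 0.5 = 32.5 degrees
Minute hand: 5 x 6 = 30 degrees
Difference: |32.5 - 30| = 2.5 degrees
The angle is 2.5 degrees

Final answer: 2.5 degrees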